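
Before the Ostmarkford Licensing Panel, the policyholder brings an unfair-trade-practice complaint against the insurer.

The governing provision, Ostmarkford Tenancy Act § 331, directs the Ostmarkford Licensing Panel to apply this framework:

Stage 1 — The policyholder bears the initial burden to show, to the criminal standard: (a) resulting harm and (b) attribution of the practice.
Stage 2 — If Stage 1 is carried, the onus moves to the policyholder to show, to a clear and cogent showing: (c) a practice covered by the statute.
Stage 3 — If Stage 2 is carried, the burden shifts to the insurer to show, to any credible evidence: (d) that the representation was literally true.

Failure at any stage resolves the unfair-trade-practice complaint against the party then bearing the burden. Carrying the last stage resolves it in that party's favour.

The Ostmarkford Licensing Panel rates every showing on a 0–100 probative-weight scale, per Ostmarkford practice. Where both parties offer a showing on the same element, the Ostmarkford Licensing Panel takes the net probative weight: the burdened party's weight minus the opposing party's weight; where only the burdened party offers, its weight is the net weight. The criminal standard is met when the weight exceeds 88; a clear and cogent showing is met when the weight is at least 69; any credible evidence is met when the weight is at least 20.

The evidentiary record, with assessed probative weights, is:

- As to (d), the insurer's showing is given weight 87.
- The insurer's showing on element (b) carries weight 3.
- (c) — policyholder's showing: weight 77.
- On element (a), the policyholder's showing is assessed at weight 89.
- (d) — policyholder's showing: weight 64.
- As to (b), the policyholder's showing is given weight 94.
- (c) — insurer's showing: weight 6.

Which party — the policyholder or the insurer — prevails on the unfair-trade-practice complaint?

At Stage 1 the policyholder must meet the criminal standard (weight exceeds 88): on (a) the weight is 89, which does exceed 88, so (a) meets the standard; on (b) the weight is 94 less the opposing 3 gives net 91, > 88, so (b) meets the standard.
  Stage 1 is satisfied; the policyholder continues to bear the burden.
At Stage 2 the policyholder must meet a clear and cogent showing (weight is at least 69): on (c) the weight is 77 less the opposing 6 gives net 71, which does reach 69, so (c) meets the standard.
  Stage 2 is satisfied; the onus moves to the insurer.
At Stage 3 the insurer must meet any credible evidence (weight is at least 20): on (d) the weight is 87 less the opposing 64 gives net 23, which does reach 20, so (d) meets the standard.
  Stage 3 carried; the final stage is satisfied.
Every stage carried; the insurer prevails.

insurer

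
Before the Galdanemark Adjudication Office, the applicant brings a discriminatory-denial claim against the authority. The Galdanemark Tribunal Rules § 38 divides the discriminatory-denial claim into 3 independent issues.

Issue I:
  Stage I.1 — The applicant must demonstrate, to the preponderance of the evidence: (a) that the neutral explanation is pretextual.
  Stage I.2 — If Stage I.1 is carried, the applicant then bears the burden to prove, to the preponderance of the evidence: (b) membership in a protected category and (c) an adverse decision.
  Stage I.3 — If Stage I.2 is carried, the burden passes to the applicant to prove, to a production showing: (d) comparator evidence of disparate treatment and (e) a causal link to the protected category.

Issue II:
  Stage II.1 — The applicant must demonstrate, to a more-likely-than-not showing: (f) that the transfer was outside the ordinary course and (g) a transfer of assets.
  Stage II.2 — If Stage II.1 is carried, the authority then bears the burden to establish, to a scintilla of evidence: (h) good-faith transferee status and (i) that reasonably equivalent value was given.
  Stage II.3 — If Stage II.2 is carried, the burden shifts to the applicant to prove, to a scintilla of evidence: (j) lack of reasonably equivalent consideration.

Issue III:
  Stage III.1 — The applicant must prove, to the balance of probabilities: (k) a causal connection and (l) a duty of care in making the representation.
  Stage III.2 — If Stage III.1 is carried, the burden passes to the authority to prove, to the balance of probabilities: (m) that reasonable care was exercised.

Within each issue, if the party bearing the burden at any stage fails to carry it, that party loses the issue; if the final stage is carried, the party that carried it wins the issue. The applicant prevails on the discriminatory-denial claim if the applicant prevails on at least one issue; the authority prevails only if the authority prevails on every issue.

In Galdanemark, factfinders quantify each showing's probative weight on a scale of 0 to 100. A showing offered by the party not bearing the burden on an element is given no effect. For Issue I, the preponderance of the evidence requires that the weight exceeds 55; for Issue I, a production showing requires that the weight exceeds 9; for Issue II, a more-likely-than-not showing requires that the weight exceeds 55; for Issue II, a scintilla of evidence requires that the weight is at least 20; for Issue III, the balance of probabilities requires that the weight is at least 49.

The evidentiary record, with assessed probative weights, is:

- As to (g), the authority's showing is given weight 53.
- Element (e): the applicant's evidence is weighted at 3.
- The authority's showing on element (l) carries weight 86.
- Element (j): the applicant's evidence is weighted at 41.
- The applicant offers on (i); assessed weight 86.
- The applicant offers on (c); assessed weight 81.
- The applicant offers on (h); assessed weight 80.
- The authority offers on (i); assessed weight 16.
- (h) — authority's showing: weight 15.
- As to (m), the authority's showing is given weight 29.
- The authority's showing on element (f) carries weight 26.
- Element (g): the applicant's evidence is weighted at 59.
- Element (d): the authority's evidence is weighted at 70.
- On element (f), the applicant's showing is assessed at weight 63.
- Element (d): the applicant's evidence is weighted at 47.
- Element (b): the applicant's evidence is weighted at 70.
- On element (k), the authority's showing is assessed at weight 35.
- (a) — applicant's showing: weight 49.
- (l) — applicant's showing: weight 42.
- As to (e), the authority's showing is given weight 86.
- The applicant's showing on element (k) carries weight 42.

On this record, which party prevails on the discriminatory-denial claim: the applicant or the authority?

— Issue I —
Stage I.1 — burden on applicant; standard: the preponderance of the evidence (weight exceeds 55).
    (a): 49 ≤ 55 [not met]
  The applicant does not carry Stage I.1.
So the authority prevails on this issue.
— Issue II —
At Stage II.1 the applicant must meet a more-likely-than-not showing (weight exceeds 55): on (f) the weight is 63 (the authority's 26 is given no effect), > 55, so (f) meets the standard; on (g) the weight is 59 (the authority's 53 is given no effect), which does exceed 55, so (g) meets the standard.
  Stage II.1 is satisfied; the onus moves to the authority.
At Stage II.2 the authority must meet a scintilla of evidence (weight is at least 20): on (h) the weight is 15 (the applicant's 80 is given no effect), which does not reach 20, so (h) does not meet the standard; on (i) the weight is 16 (the applicant's 86 is given no effect), < 20, so (i) does not meet the standard.
  Not every element is met, so the authority fails to carry Stage II.2.
So the applicant prevails on this issue.
— Issue III —
Stage III.1 (applicant, the balance of probabilities, weight is at least 49): (k) 42 (authority's 35 disregarded) < 49 — fails; (l) 42 (authority's 86 disregarded) < 49 — fails.
  Stage III.1 not carried; the applicant fails its burden.
So the authority prevails on this issue.
Per-issue: Issue I → authority; Issue II → applicant; Issue III → authority. The applicant must prevail on at least one issue; overall, the applicant prevails.

applicant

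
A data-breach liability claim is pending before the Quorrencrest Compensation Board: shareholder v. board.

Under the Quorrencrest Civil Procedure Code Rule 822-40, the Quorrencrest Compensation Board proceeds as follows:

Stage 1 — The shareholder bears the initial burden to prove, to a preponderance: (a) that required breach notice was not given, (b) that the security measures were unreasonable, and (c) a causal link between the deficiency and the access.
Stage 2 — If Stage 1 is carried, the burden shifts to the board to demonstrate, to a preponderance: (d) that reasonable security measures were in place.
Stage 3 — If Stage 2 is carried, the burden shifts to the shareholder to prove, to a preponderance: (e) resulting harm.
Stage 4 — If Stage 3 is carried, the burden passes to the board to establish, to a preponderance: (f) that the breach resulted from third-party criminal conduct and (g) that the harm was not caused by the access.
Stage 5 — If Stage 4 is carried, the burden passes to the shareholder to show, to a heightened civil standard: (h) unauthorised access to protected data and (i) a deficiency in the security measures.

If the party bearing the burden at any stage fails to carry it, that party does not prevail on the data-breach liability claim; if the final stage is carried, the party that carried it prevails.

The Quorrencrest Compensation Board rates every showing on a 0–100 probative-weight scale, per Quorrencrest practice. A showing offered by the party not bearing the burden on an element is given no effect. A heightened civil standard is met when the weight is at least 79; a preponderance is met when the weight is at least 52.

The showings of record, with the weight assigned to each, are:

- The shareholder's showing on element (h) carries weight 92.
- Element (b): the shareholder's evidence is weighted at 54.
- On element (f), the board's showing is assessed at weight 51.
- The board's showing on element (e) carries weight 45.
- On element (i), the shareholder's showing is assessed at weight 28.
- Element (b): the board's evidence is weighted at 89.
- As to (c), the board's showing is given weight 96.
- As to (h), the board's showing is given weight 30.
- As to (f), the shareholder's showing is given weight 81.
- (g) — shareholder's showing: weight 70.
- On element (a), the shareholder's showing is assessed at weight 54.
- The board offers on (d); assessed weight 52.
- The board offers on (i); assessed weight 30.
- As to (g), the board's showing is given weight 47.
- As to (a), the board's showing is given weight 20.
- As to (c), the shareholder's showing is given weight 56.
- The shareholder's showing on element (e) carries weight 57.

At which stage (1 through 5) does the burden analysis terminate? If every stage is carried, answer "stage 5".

Stage 1 — burden on shareholder; standard: a preponderance (weight is at least 52).
    (a): 54 (board's 20 disregarded) ≥ 52 [met]
    (b): 54 (board's 89 disregarded) ≥ 52 [met]
    (c): 56 (board's 96 disregarded) ≥ 52 [met]
  All elements met. The burden passes to the board.
Stage 2 — burden on board; standard: a preponderance (weight is at least 52).
    (d): 52 ≥ 52 [met]
  All elements met. The burden passes to the shareholder.
Stage 3 — burden on shareholder; standard: a preponderance (weight is at least 52).
    (e): 57 (board's 45 disregarded) ≥ 52 [met]
  Stage 3 carried; the burden shifts to the board.
Stage 4 — burden on board; standard: a preponderance (weight is at least 52).
    (f): 51 (shareholder's 81 disregarded) < 52 [not met]
    (g): 47 (shareholder's 70 disregarded) < 52 [not met]
  Stage 4 not carried; the board fails its burden.
The shareholder prevails.

stage 4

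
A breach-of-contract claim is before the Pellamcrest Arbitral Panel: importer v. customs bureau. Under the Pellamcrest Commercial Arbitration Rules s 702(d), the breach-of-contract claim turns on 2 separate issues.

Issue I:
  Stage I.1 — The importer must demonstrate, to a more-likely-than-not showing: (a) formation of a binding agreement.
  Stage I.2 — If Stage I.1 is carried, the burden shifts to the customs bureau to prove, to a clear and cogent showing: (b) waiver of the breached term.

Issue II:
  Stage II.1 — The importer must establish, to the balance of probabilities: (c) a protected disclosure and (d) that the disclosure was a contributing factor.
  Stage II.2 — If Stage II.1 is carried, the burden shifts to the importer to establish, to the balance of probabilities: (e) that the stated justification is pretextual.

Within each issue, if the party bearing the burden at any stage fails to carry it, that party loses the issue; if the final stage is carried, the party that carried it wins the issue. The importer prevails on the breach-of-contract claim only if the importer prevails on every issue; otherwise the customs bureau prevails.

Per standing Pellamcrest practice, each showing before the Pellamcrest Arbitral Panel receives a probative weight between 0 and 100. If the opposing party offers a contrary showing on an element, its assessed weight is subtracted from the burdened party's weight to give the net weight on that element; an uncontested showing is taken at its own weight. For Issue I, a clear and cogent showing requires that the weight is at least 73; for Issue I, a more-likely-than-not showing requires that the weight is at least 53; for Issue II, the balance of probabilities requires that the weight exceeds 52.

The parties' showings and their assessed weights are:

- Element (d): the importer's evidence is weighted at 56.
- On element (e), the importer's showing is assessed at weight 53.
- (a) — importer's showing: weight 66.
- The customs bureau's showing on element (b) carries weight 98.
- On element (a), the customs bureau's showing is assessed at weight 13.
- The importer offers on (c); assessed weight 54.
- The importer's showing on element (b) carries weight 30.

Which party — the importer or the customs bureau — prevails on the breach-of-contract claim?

importer

— Issue I —
Stage I.1 (importer, a more-likely-than-not showing, weight is at least 53): (a) net 66−13=53 ≥ 53 — meets.
  All elements met. The burden passes to the customs bureau.
Stage I.2 (customs bureau, a clear and cogent showing, weight is at least 73): (b) net 98−30=68 < 73 — fails.
  The customs bureau does not carry Stage I.2.
The importer prevails on this issue.
— Issue II —
Stage II.1 (importer, the balance of probabilities, weight exceeds 52): (c) 54 > 52 — meets; (d) 56 > 52 — meets.
  Stage II.1 is satisfied; the importer continues to bear the burden.
Stage II.2 (importer, the balance of probabilities, weight exceeds 52): (e) 53 > 52 — meets.
  All elements met at the final stage.
With every stage satisfied, the importer prevails on this issue.
Per-issue: Issue I → importer; Issue II → importer. The importer must prevail on every issue; overall, the importer prevails.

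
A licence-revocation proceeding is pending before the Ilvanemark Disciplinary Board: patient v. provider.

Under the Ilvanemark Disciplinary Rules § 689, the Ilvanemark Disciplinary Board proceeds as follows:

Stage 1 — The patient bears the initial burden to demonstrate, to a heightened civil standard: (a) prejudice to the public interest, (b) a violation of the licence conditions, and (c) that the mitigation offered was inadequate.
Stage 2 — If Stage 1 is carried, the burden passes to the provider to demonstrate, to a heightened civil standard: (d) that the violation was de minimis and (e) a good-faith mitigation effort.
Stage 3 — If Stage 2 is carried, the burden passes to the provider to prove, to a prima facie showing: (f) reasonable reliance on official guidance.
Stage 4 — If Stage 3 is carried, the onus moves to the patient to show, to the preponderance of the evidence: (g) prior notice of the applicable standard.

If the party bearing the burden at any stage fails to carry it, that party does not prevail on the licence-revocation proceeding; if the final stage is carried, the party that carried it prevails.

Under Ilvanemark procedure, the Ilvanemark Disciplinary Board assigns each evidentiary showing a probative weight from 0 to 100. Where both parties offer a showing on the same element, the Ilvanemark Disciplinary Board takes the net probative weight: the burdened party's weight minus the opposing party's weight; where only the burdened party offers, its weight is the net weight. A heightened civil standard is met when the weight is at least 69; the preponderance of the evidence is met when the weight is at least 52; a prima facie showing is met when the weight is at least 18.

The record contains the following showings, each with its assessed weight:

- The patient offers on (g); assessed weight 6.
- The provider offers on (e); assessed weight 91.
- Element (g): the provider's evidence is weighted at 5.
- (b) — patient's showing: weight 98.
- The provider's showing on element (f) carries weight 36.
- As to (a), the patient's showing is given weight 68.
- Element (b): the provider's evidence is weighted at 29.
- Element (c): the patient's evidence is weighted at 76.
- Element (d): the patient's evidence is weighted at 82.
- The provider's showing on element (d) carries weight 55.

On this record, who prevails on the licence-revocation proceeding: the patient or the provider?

provider

Stage 1 — burden on patient; standard: a heightened civil standard (weight is at least 69).
    (a): 68 < 69 [not met]
    (b): 98 − 29 = 69 ≥ 69 [met]
    (c): 76 ≥ 69 [met]
  Not every element is met, so the patient fails to carry Stage 1.
The provider prevails.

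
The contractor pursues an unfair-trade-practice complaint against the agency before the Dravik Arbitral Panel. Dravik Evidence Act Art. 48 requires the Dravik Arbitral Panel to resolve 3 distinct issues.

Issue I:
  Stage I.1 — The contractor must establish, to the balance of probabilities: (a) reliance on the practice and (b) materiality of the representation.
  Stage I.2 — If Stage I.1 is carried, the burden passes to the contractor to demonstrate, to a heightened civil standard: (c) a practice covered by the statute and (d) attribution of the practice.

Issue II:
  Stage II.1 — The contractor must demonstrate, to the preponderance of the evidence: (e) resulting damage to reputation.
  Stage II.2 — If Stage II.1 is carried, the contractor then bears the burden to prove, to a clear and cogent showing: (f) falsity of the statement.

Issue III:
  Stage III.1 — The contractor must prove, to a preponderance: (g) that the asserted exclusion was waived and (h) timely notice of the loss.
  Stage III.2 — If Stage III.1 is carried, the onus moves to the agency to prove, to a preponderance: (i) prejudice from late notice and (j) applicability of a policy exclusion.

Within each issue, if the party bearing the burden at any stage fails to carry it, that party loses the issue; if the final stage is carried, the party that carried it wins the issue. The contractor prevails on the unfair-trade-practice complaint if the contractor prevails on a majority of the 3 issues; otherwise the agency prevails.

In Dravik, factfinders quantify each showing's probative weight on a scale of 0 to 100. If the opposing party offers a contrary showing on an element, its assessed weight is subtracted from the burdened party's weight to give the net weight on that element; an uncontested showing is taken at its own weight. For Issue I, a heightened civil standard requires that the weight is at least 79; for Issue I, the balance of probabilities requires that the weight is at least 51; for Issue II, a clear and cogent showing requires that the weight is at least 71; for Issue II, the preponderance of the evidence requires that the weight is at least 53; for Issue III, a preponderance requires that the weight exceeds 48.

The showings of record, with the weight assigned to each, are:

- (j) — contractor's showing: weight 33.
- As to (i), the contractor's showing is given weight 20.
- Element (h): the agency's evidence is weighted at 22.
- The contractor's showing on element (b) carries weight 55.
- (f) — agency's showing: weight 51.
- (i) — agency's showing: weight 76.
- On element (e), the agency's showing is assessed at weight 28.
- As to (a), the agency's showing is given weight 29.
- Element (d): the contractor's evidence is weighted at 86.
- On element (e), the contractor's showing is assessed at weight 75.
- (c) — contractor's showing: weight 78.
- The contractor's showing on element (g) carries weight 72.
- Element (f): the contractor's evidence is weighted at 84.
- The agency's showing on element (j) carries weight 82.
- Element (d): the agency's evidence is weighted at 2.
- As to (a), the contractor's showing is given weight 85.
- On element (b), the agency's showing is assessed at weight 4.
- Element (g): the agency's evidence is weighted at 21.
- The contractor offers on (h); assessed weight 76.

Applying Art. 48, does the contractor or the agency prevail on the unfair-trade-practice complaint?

— Issue I —
Stage I.1 (contractor, the balance of probabilities, weight is at least 51): (a) net 85−29=56 ≥ 51 — meets; (b) net 55−4=51 ≥ 51 — meets.
  Stage I.1 carried; the burden remains with the contractor.
Stage I.2 (contractor, a heightened civil standard, weight is at least 79): (c) 78 < 79 — fails; (d) net 86−2=84 ≥ 79 — meets.
  The contractor does not carry Stage I.2.
So the agency prevails on this issue.
— Issue II —
Stage II.1 (contractor, the preponderance of the evidence, weight is at least 53): (e) net 75−28=47 < 53 — fails.
  Not every element is met, so the contractor fails to carry Stage II.1.
So the agency prevails on this issue.
— Issue III —
At Stage III.1 the contractor must meet a preponderance (weight exceeds 48): on (g) the weight is 72 less the opposing 21 gives net 51, which does exceed 48, so (g) meets the standard; on (h) the weight is 76 less the opposing 22 gives net 54, > 48, so (h) meets the standard.
  Stage III.1 carried; the burden shifts to the agency.
At Stage III.2 the agency must meet a preponderance (weight exceeds 48): on (i) the weight is 76 less the opposing 20 gives net 56, > 48, so (i) meets the standard; on (j) the weight is 82 less the opposing 33 gives net 49, > 48, so (j) meets the standard.
  All elements met at the final stage.
With every stage satisfied, the agency prevails on this issue.
Per-issue: Issue I → agency; Issue II → agency; Issue III → agency. The contractor must prevail on a majority of issues; overall, the agency prevails.

agency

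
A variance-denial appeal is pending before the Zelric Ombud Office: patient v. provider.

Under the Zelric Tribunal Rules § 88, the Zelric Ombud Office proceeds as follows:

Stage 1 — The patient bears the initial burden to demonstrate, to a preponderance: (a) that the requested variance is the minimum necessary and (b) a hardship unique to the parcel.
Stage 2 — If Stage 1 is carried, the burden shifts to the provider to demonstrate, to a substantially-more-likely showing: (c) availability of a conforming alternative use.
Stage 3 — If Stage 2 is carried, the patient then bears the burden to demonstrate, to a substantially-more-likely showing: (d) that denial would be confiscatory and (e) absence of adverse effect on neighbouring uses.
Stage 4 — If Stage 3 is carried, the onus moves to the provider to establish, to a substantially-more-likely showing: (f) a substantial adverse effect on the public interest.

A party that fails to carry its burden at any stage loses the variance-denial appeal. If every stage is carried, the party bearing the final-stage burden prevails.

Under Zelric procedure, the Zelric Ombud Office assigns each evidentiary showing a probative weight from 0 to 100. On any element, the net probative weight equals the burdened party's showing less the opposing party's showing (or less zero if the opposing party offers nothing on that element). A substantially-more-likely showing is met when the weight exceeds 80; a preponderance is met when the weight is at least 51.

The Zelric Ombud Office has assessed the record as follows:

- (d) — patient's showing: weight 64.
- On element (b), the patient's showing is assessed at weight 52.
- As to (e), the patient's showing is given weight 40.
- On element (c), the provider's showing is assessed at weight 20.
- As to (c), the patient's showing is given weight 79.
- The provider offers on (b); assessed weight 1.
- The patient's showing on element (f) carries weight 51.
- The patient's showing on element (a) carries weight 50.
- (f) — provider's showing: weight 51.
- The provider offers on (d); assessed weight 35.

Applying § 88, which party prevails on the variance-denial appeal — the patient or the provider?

provider

At Stage 1 the patient must meet a preponderance (weight is at least 51): on (a) the weight is 50, which does not reach 51, so (a) does not meet the standard; on (b) the weight is 52 less the opposing 1 gives net 51, which does reach 51, so (b) meets the standard.
  Not every element is met, so the patient fails to carry Stage 1.
So the provider prevails.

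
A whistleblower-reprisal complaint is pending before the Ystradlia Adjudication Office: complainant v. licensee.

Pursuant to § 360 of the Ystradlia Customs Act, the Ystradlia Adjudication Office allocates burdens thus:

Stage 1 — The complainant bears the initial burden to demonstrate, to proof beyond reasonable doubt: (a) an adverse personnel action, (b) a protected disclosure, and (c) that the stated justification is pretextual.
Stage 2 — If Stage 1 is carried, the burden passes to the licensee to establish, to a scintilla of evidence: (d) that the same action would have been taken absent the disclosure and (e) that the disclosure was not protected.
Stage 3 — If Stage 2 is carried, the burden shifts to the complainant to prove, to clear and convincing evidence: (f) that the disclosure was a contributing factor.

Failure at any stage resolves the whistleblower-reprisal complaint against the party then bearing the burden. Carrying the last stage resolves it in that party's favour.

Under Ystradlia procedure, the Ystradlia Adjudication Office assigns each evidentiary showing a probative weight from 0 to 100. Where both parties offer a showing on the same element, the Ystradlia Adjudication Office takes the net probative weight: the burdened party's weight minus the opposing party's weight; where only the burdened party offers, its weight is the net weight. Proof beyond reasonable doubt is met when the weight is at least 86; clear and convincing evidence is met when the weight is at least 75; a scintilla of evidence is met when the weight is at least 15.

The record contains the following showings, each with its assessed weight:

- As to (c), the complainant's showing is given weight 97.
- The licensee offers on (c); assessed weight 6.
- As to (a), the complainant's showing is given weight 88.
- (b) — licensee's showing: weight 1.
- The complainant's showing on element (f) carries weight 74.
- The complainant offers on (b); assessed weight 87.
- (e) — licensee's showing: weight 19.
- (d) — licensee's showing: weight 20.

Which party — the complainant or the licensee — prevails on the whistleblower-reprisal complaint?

licensee

At Stage 1 the complainant must meet proof beyond reasonable doubt (weight is at least 86): on (a) the weight is 88, which does reach 86, so (a) meets the standard; on (b) the weight is 87 less the opposing 1 gives net 86, ≥ 86, so (b) meets the standard; on (c) the weight is 97 less the opposing 6 gives net 91, ≥ 86, so (c) meets the standard.
  Stage 1 carried; the burden shifts to the licensee.
At Stage 2 the licensee must meet a scintilla of evidence (weight is at least 15): on (d) the weight is 20, ≥ 15, so (d) meets the standard; on (e) the weight is 19, which does reach 15, so (e) meets the standard.
  All elements met. The burden passes to the complainant.
At Stage 3 the complainant must meet clear and convincing evidence (weight is at least 75): on (f) the weight is 74, which does not reach 75, so (f) does not meet the standard.
  The complainant does not carry Stage 3.
The licensee prevails.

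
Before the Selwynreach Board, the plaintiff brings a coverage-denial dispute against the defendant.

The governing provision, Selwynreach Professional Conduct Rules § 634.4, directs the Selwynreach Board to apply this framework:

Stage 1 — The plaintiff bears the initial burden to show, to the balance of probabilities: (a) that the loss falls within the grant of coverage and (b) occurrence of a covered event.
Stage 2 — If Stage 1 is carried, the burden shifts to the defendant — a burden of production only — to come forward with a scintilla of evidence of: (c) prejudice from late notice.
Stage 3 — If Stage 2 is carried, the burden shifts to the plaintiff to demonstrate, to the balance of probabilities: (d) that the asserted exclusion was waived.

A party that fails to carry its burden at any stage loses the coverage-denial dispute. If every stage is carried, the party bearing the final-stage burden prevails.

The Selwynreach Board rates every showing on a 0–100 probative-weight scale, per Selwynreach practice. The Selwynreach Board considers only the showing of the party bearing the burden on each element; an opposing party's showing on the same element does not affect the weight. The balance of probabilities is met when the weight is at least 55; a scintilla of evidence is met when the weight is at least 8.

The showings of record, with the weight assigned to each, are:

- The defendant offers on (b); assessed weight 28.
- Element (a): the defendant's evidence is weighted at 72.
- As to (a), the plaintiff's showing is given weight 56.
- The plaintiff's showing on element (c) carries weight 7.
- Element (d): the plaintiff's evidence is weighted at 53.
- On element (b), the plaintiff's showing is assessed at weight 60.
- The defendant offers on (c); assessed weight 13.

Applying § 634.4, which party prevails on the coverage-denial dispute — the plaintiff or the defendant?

Stage 1 — burden on plaintiff; standard: the balance of probabilities (weight is at least 55).
    (a): 56 (defendant's 72 disregarded) ≥ 55 [met]
    (b): 60 (defendant's 28 disregarded) ≥ 55 [met]
  All elements met. The burden passes to the defendant.
Stage 2 — burden on defendant; standard: a scintilla of evidence (weight is at least 8).
    (c): 13 (plaintiff's 7 disregarded) ≥ 8 [met]
  All elements met. The burden passes to the plaintiff.
Stage 3 — burden on plaintiff; standard: the balance of probabilities (weight is at least 55).
    (d): 53 < 55 [not met]
  The plaintiff does not carry Stage 3.
So the defendant prevails.

defendant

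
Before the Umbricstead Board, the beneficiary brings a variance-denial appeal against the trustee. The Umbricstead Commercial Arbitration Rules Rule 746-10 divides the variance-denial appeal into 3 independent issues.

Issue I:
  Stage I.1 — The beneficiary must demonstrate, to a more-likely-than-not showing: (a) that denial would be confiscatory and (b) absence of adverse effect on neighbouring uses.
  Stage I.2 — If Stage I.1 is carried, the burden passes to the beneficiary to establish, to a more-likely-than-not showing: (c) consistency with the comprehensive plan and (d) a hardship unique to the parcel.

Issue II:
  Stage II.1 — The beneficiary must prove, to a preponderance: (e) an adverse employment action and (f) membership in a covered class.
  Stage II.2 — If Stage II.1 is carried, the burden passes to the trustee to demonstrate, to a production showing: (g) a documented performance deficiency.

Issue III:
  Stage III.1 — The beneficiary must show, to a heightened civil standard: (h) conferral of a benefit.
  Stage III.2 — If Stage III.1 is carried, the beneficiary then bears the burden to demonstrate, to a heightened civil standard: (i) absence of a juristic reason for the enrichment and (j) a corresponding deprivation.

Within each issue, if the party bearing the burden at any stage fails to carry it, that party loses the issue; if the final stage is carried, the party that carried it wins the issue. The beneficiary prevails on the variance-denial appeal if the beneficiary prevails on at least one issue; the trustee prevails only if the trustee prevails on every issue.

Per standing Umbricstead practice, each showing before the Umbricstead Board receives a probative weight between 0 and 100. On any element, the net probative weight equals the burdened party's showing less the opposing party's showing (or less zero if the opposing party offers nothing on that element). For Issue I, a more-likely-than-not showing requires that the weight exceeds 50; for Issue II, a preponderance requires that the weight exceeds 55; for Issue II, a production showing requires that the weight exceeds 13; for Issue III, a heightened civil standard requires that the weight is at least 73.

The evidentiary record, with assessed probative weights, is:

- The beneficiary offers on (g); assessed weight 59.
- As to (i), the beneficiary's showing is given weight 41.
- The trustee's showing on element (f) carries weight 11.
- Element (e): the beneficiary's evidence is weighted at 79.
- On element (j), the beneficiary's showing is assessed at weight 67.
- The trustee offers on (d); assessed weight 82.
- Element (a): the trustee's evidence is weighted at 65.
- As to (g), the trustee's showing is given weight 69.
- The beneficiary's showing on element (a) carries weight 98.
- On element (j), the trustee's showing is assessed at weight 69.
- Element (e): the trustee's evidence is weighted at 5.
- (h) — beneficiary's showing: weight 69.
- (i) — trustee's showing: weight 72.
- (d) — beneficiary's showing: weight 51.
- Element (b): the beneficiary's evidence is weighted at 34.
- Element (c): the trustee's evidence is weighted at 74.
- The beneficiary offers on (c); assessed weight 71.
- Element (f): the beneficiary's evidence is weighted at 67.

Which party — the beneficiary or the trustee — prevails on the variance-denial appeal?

beneficiary

— Issue I —
Stage I.1 — burden on beneficiary; standard: a more-likely-than-not showing (weight exceeds 50).
    (a): 98 − 65 = 33 ≤ 50 [not met]
    (b): 34 ≤ 50 [not met]
  Stage I.1 not carried; the beneficiary fails its burden.
The trustee prevails on this issue.
— Issue II —
Stage II.1 (beneficiary, a preponderance, weight exceeds 55): (e) net 79−5=74 > 55 — meets; (f) net 67−11=56 > 55 — meets.
  The beneficiary carries Stage II.1; the trustee now bears the burden.
Stage II.2 (trustee, a production showing, weight exceeds 13): (g) net 69−59=10 ≤ 13 — fails.
  Stage II.2 not carried; the trustee fails its burden.
The analysis ends at Stage II.2; the beneficiary prevails on this issue.
— Issue III —
Stage III.1 — burden on beneficiary; standard: a heightened civil standard (weight is at least 73).
    (h): 69 < 73 [not met]
  The beneficiary does not carry Stage III.1.
So the trustee prevails on this issue.
Per-issue: Issue I → trustee; Issue II → beneficiary; Issue III → trustee. The beneficiary must prevail on at least one issue; overall, the beneficiary prevails.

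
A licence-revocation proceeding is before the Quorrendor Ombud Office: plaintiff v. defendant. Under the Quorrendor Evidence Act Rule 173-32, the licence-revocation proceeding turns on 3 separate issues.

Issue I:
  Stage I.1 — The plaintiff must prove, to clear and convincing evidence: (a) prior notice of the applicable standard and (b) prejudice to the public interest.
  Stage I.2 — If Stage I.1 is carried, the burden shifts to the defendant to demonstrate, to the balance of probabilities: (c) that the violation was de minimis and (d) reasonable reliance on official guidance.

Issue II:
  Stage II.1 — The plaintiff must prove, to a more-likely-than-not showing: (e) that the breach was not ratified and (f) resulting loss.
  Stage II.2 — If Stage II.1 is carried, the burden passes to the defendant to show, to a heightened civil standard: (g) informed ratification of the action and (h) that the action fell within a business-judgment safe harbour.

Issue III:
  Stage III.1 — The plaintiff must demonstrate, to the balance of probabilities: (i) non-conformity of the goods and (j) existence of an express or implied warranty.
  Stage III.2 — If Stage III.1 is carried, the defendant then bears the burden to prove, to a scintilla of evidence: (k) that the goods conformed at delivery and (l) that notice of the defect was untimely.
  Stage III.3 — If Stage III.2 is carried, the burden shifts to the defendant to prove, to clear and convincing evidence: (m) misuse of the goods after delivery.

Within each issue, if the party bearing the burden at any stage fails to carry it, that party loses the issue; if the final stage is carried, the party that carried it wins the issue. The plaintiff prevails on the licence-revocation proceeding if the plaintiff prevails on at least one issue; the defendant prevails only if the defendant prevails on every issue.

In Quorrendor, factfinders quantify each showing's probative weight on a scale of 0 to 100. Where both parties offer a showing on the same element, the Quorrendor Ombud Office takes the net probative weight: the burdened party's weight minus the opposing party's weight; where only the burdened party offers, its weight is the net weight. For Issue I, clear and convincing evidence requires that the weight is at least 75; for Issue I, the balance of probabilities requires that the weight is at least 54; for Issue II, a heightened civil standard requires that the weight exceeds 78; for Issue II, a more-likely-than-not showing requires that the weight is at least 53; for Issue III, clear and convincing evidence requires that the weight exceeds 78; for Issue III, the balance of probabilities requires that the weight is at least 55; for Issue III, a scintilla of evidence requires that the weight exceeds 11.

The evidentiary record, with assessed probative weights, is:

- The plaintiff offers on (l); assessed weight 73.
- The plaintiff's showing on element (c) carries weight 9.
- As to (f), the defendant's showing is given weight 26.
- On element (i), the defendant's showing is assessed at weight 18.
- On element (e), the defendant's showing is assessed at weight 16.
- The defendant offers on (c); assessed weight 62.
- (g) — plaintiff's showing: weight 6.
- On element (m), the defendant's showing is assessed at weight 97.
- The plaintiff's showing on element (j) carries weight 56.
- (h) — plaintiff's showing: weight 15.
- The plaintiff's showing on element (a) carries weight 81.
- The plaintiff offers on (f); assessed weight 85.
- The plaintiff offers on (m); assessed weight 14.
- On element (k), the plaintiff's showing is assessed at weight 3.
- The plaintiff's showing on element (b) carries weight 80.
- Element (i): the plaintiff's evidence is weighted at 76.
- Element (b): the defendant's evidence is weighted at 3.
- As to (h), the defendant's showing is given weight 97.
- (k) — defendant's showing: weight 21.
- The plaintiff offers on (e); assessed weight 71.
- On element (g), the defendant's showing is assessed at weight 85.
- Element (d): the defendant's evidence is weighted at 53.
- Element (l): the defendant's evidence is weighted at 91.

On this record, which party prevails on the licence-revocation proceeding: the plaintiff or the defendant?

plaintiff

— Issue I —
Stage I.1 (plaintiff, clear and convincing evidence, weight is at least 75): (a) 81 ≥ 75 — meets; (b) net 80−3=77 ≥ 75 — meets.
  All elements met. The burden passes to the defendant.
Stage I.2 (defendant, the balance of probabilities, weight is at least 54): (c) net 62−9=53 < 54 — fails; (d) 53 < 54 — fails.
  The defendant does not carry Stage I.2.
The analysis ends at Stage I.2; the plaintiff prevails on this issue.
— Issue II —
Stage II.1 (plaintiff, a more-likely-than-not showing, weight is at least 53): (e) net 71−16=55 ≥ 53 — meets; (f) net 85−26=59 ≥ 53 — meets.
  All elements met. The burden passes to the defendant.
Stage II.2 (defendant, a heightened civil standard, weight exceeds 78): (g) net 85−6=79 > 78 — meets; (h) net 97−15=82 > 78 — meets.
  The defendant carries the last stage.
Every stage carried; the defendant prevails on this issue.
— Issue III —
At Stage III.1 the plaintiff must meet the balance of probabilities (weight is at least 55): on (i) the weight is 76 less the opposing 18 gives net 58, which does reach 55, so (i) meets the standard; on (j) the weight is 56, which does reach 55, so (j) meets the standard.
  The plaintiff carries Stage III.1; the defendant now bears the burden.
At Stage III.2 the defendant must meet a scintilla of evidence (weight exceeds 11): on (k) the weight is 21 less the opposing 3 gives net 18, > 11, so (k) meets the standard; on (l) the weight is 91 less the opposing 73 gives net 18, > 11, so (l) meets the standard.
  All elements met. The defendant retains the burden for Stage III.3.
At Stage III.3 the defendant must meet clear and convincing evidence (weight exceeds 78): on (m) the weight is 97 less the opposing 14 gives net 83, > 78, so (m) meets the standard.
  The defendant carries the last stage.
With every stage satisfied, the defendant prevails on this issue.
Per-issue: Issue I → plaintiff; Issue II → defendant; Issue III → defendant. The plaintiff must prevail on at least one issue; overall, the plaintiff prevails.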